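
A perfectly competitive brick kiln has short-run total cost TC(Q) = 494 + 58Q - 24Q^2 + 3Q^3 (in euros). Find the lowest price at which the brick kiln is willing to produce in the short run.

The firm shuts down when price falls below the minimum of average variable cost. AVC = VC/Q = 58 - 24Q + 3Q^2.
dAVC/dQ = -24 + 6Q = 0 gives Q = 4. min AVC = 58 - 24·4 + 3·4^2 = 10.
So the shutdown price is €10.

€10 per unit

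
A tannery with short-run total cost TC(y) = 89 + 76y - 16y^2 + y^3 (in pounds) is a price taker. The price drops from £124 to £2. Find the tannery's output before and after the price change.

Output falls from 12 to 0 (the firm shuts down)

MC = 76 - 32y + 3y^2; the shutdown threshold is min AVC = £12 (at y = 8).
At P = £124 ≥ min AVC, set P = MC on the rising branch: y = 12.
At P = £2 < min AVC = £12, price no longer covers variable cost at any output, so the firm shuts down: y = 0.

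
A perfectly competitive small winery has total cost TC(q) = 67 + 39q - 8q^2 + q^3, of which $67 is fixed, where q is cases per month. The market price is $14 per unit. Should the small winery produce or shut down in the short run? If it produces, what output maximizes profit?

Shut down

Strip out fixed cost: VC = 39q - 8q^2 + q^3. Then AVC = 39 - 8q + q^2 and MC = 39 - 16q + 3q^2.
The AVC parabola has its vertex at q = 8/2 = 4, where AVC = 39 - 8·4 + 4^2 = $23.
P = $14 lies below min AVC = $23; no output level covers variable cost.
Best response: produce nothing and absorb the $67 fixed cost.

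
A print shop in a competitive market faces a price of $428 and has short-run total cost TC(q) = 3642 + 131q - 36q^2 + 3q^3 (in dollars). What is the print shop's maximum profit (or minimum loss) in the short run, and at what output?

AVC = 131 - 36q + 3q^2; min AVC = $23 at q = 6. Since P = $428 ≥ min AVC, the firm produces.
MC = 131 - 72q + 9q^2. Setting P = MC and taking the root on the rising branch gives q* = 11.
TR = 428·11 = 4708. TC = 3642 + 1078 = 4720. Profit = 4708 − 4720 = -$12.
Shutting down would mean losing the fixed cost of $3642, so operating at a loss of $12 is better by $3630.

Profit = -$12 at q = 11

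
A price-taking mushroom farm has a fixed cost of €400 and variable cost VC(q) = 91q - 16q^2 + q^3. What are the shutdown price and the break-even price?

AVC = 91 - 16q + q^2; minimized at q = 8, giving min AVC = €27. That is the shutdown price.
ATC = 400/q + 91 - 16q + q^2. Setting dATC/dq = −400/q^2 − 16 + 2q = 0 gives q = 10 (since 2·10^3 − 16·10^2 = 400).
min ATC = 400/10 + 91 − 16·10 + 10^2 = €71. That is the break-even price.
Between these two prices the firm operates at a loss; above €71 it earns a profit.

Shutdown price = €27; break-even price = €71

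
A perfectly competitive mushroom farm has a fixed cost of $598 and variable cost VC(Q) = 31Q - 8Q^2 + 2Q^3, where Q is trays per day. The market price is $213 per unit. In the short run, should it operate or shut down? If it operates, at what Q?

Variable cost is VC = 31Q - 8Q^2 + 2Q^3, so AVC = VC/Q = 31 - 8Q + 2Q^2 and MC = dTC/dQ = 31 - 16Q + 6Q^2.
The AVC parabola has its vertex at Q = 8/4 = 2, where AVC = 31 - 8·2 + 2·2^2 = $23.
P = $213 exceeds min AVC = $23, so the firm stays open.
Solving P = MC: -182 - 16Q + 6Q^2 = 0 ⇒ Q = -13/3 or 7. On the upward-sloping branch, Q* = 7.
Check: AVC at Q = 7 is $73 ≤ P, so revenue covers variable cost.
Profit = P·Q − TC = 213·7 − 1109 = $382.

Produce at Q = 7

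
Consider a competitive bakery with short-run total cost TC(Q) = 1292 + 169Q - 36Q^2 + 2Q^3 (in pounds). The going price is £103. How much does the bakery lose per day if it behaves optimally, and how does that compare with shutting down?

Profit = -£324 at Q = 11

AVC = 169 - 36Q + 2Q^2; min AVC = £7 at Q = 9. Since P = £103 ≥ min AVC, the firm produces.
With MC = 169 - 72Q + 6Q^2, P = MC on the upward-sloping part at Q* = 11.
TR = 103·11 = 1133. TC = 1292 + 165 = 1457. Profit = 1133 − 1457 = -£324.
That loss of £324 beats the £1292 the firm would lose by shutting down; producing recovers £968 of fixed cost.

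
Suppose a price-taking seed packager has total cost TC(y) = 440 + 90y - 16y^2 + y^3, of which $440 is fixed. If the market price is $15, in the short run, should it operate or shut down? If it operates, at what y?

Strip out fixed cost: VC = 90y - 16y^2 + y^3. Then AVC = 90 - 16y + y^2 and MC = 90 - 32y + 3y^2.
The AVC parabola has its vertex at y = 16/2 = 8, where AVC = 90 - 16·8 + 8^2 = $26.
With P < min AVC ($15 < $26), every unit sold adds to the loss.
Shutting down limits the loss to fixed cost, $440.

Shut down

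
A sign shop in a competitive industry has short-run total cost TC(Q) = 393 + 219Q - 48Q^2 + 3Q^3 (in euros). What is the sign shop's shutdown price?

The firm shuts down when price falls below the minimum of average variable cost. AVC = VC/Q = 219 - 48Q + 3Q^2.
dAVC/dQ = -48 + 6Q = 0 gives Q = 8. min AVC = 219 - 48·8 + 3·8^2 = 27.
So the shutdown price is €27.

€27 per unit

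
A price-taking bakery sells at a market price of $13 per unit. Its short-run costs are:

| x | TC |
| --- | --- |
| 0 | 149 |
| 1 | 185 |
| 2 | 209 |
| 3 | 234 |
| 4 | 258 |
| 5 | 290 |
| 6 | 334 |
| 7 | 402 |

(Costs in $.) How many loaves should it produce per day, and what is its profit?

Compute π = P·x − TC at each output: x=0: -149; x=1: -172; x=2: -183; x=3: -195; x=4: -206; x=5: -225; x=6: -256; x=7: -311.
Profit is highest at x = 0. Equivalently, the lowest AVC in the table is 109/4 ≈ $27.25 at x = 4, and P = $13 falls below it — price never covers variable cost, so the firm shuts down and loses only its fixed cost.

x = 0 (shut down); profit = -$149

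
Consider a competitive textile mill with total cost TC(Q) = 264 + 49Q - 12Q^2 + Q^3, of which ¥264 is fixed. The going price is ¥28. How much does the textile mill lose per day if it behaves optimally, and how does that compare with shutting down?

Profit = -¥166 at Q = 7

AVC = 49 - 12Q + Q^2 has its minimum ¥13 at Q = 6; price ¥28 clears that bar, so the firm operates.
MC = 49 - 24Q + 3Q^2. Setting P = MC and taking the root on the rising branch gives Q* = 7.
TR = 28·7 = 196. TC = 264 + 98 = 362. Profit = 196 − 362 = -¥166.
Shutting down would mean losing the fixed cost of ¥264, so operating at a loss of ¥166 is better by ¥98.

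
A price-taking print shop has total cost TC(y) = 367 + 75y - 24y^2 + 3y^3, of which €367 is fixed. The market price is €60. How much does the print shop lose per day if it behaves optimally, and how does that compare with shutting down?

Profit = -€217 at y = 5

AVC = 75 - 24y + 3y^2; min AVC = €27 at y = 4. Since P = €60 ≥ min AVC, the firm produces.
MC = 75 - 48y + 9y^2. Setting P = MC and taking the root on the rising branch gives y* = 5.
TR = 60·5 = 300. TC = 367 + 150 = 517. Profit = 300 − 517 = -€217.
By producing, the firm covers all variable cost plus €150 of fixed cost; shutting down would lose the full €367.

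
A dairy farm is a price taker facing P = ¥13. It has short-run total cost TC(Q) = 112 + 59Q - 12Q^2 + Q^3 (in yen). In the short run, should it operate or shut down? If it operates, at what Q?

From TC, MC = TC'(Q) = 59 - 24Q + 3Q^2 and AVC = VC/Q = 59 - 12Q + Q^2.
The AVC parabola has its vertex at Q = 12/2 = 6, where AVC = 59 - 12·6 + 6^2 = ¥23.
P = ¥13 lies below min AVC = ¥23; no output level covers variable cost.
Best response: produce nothing and absorb the ¥112 fixed cost.

Shut down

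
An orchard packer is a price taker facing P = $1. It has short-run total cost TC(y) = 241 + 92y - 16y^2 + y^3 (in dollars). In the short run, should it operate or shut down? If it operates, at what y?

Shut down

Variable cost is VC = 92y - 16y^2 + y^3, so AVC = VC/y = 92 - 16y + y^2 and MC = dTC/dy = 92 - 32y + 3y^2.
AVC hits its minimum where MC = AVC, at y = 8, giving min AVC = 92 - 16·8 + 8^2 = $28.
P = $1 lies below min AVC = $28; no output level covers variable cost.
Best response: produce nothing and absorb the $241 fixed cost.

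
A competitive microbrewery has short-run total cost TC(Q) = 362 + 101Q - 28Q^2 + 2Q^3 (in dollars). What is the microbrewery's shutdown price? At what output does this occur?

The shutdown price is the minimum of AVC. VC = 101Q - 28Q^2 + 2Q^3, so AVC = 101 - 28Q + 2Q^2.
At the minimum of AVC, MC = AVC. MC = 101 - 56Q + 6Q^2; setting MC = AVC gives 4Q^2 - 28Q = 0, so Q = 7. min AVC = 3.
For P < $3 the firm produces nothing.

$3 per unit, at Q = 7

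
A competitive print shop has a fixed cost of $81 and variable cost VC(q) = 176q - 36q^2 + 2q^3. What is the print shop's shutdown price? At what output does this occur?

$14 per unit, at q = 9

Short-run supply begins at min AVC. From VC = 176q - 36q^2 + 2q^3, AVC = 176 - 36q + 2q^2.
At the minimum of AVC, MC = AVC. MC = 176 - 72q + 6q^2; setting MC = AVC gives 4q^2 - 36q = 0, so q = 9. min AVC = 14.
The firm shuts down for any P below $14.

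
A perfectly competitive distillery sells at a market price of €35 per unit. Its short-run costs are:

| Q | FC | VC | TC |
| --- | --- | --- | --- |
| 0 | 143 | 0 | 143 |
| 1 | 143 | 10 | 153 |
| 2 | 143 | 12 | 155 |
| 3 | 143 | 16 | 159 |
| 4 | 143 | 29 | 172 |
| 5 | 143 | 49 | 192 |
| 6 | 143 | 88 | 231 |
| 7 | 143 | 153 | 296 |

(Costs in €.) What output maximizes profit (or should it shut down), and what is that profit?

Q = 5; profit = -€17

Tabulate TR − TC: Q=0: -143; Q=1: -118; Q=2: -85; Q=3: -54; Q=4: -32; Q=5: -17; Q=6: -21; Q=7: -51.
Profit is maximized at Q = 5. AVC there is 49/5 = €9.80 ≤ P, so producing beats shutting down (which would give -€143).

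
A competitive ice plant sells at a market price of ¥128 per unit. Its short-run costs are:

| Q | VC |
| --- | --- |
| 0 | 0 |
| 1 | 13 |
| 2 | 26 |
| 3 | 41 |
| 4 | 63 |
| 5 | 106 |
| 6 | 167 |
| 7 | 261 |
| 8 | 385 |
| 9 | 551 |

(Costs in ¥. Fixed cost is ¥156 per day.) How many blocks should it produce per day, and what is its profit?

Q = 8; profit = ¥483

Profit at each row (π = 128Q − TC): Q=0: -156; Q=1: -41; Q=2: 74; Q=3: 187; Q=4: 293; Q=5: 378; Q=6: 445; Q=7: 479; Q=8: 483; Q=9: 445.
Profit is maximized at Q = 8. AVC there is 385/8 = ¥48.12 ≤ P, so producing beats shutting down (which would give -¥156).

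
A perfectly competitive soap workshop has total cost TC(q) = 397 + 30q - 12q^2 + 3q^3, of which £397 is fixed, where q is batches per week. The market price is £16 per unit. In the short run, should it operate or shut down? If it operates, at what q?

Variable cost is VC = 30q - 12q^2 + 3q^3, so AVC = VC/q = 30 - 12q + 3q^2 and MC = dTC/dq = 30 - 24q + 9q^2.
AVC hits its minimum where MC = AVC, at q = 2, giving min AVC = 30 - 12·2 + 3·2^2 = £18.
P = £16 lies below min AVC = £18; no output level covers variable cost.
Shutting down limits the loss to fixed cost, £397.

Shut down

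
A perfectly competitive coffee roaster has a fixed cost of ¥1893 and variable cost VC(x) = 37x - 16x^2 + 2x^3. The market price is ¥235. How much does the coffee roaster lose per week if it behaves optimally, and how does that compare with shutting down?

Profit = -¥273 at x = 9

AVC = 37 - 16x + 2x^2 has its minimum ¥5 at x = 4; price ¥235 clears that bar, so the firm operates.
With MC = 37 - 32x + 6x^2, P = MC on the upward-sloping part at x* = 9.
TR = 235·9 = 2115. TC = 1893 + 495 = 2388. Profit = 2115 − 2388 = -¥273.
That loss of ¥273 beats the ¥1893 the firm would lose by shutting down; producing recovers ¥1620 of fixed cost.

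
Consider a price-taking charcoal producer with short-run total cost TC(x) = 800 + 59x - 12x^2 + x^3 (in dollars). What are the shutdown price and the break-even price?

Shutdown price = min AVC. AVC = 59 - 12x + x^2, with vertex at x = 6 and minimum $23.
ATC = 800/x + 59 - 12x + x^2. Setting dATC/dx = −800/x^2 − 12 + 2x = 0 gives x = 10 (since 2·10^3 − 12·10^2 = 800).
min ATC = 800/10 + 59 − 12·10 + 10^2 = $119. That is the break-even price.
For $23 ≤ P < $119 the firm produces at a loss; below $23 it shuts down.

Shutdown price = $23; break-even price = $119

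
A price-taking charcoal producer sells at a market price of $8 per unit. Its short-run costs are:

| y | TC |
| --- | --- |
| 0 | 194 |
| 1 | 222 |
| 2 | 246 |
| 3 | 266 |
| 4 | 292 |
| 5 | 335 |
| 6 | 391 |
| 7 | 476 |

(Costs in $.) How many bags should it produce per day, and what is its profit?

Profit at each row (π = 8y − TC): y=0: -194; y=1: -214; y=2: -230; y=3: -242; y=4: -260; y=5: -295; y=6: -343; y=7: -420.
Profit is highest at y = 0. Equivalently, the lowest AVC in the table is 72/3 ≈ $24 at y = 3, and P = $8 falls below it — price never covers variable cost, so the firm shuts down and loses only its fixed cost.

y = 0 (shut down); profit = -$194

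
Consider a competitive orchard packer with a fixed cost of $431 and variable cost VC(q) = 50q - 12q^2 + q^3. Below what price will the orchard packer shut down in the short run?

Short-run supply begins at min AVC. From VC = 50q - 12q^2 + q^3, AVC = 50 - 12q + q^2.
At the minimum of AVC, MC = AVC. MC = 50 - 24q + 3q^2; setting MC = AVC gives 2q^2 - 12q = 0, so q = 6. min AVC = 14.
So the shutdown price is $14.

$14 per unit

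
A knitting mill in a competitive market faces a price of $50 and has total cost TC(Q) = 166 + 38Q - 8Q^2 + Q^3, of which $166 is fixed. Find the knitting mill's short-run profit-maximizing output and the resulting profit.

AVC = 38 - 8Q + Q^2; min AVC = $22 at Q = 4. Since P = $50 ≥ min AVC, the firm produces.
With MC = 38 - 16Q + 3Q^2, P = MC on the upward-sloping part at Q* = 6.
TR = 50·6 = 300. TC = 166 + 156 = 322. Profit = 300 − 322 = -$22.
That loss of $22 beats the $166 the firm would lose by shutting down; producing recovers $144 of fixed cost.

Profit = -$22 at Q = 6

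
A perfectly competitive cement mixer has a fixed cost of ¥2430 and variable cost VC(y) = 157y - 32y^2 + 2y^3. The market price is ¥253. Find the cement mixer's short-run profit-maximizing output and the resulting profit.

Profit = -¥126 at y = 12

AVC = 157 - 32y + 2y^2 has its minimum ¥29 at y = 8; price ¥253 clears that bar, so the firm operates.
With MC = 157 - 64y + 6y^2, P = MC on the upward-sloping part at y* = 12.
TR = 253·12 = 3036. TC = 2430 + 732 = 3162. Profit = 3036 − 3162 = -¥126.
By producing, the firm covers all variable cost plus ¥2304 of fixed cost; shutting down would lose the full ¥2430.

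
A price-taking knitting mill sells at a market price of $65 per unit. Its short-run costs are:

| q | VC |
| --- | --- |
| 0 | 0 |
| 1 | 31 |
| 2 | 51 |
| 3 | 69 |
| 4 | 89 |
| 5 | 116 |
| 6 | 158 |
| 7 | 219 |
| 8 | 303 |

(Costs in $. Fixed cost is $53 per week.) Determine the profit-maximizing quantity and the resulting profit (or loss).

Compute π = P·q − TC at each output: q=0: -53; q=1: -19; q=2: 26; q=3: 73; q=4: 118; q=5: 156; q=6: 179; q=7: 183; q=8: 164.
Profit is maximized at q = 7. AVC there is 219/7 = $31.29 ≤ P, so producing beats shutting down (which would give -$53).

q = 7; profit = $183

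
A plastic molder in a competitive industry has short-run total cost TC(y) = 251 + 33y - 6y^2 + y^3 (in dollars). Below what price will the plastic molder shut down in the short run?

The firm shuts down when price falls below the minimum of average variable cost. AVC = VC/y = 33 - 6y + y^2.
dAVC/dy = -6 + 2y = 0 gives y = 3. min AVC = 33 - 6·3 + 3^2 = 24.
So the shutdown price is $24.

$24 per unit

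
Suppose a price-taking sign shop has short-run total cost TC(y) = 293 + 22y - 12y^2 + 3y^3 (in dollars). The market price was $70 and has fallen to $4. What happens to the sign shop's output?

Output falls from 4 to 0 (the firm shuts down)

MC = 22 - 24y + 9y^2; the shutdown threshold is min AVC = $10 (at y = 2).
At P = $70 ≥ min AVC, set P = MC on the rising branch: y = 4.
At P = $4 < min AVC = $10, price no longer covers variable cost at any output, so the firm shuts down: y = 0.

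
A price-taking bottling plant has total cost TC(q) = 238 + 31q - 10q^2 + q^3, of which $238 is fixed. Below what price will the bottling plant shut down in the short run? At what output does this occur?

$6 per unit, at q = 5

The shutdown price is the minimum of AVC. VC = 31q - 10q^2 + q^3, so AVC = 31 - 10q + q^2.
dAVC/dq = -10 + 2q = 0 gives q = 5. min AVC = 31 - 10·5 + 5^2 = 6.
The firm shuts down for any P below $6.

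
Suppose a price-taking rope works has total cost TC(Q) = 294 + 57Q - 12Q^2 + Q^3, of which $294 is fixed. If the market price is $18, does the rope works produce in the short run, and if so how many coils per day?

Variable cost is VC = 57Q - 12Q^2 + Q^3, so AVC = VC/Q = 57 - 12Q + Q^2 and MC = dTC/dQ = 57 - 24Q + 3Q^2.
AVC hits its minimum where MC = AVC, at Q = 6, giving min AVC = 57 - 12·6 + 6^2 = $21.
P = $18 lies below min AVC = $21; no output level covers variable cost.
The firm minimizes its loss by shutting down and losing only its fixed cost of $294.

Shut down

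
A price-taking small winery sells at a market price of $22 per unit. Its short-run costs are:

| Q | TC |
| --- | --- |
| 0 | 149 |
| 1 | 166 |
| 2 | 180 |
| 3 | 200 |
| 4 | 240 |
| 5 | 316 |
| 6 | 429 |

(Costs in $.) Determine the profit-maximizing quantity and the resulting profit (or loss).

Profit at each row (π = 22Q − TC): Q=0: -149; Q=1: -144; Q=2: -136; Q=3: -134; Q=4: -152; Q=5: -206; Q=6: -297.
Profit is maximized at Q = 3. AVC there is 51/3 = $17 ≤ P, so producing beats shutting down (which would give -$149).

Q = 3; profit = -$134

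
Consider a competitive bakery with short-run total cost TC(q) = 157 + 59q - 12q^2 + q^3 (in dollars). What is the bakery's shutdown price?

$23 per unit

The shutdown price is the minimum of AVC. VC = 59q - 12q^2 + q^3, so AVC = 59 - 12q + q^2.
dAVC/dq = -12 + 2q = 0 gives q = 6. min AVC = 59 - 12·6 + 6^2 = 23.
So the shutdown price is $23.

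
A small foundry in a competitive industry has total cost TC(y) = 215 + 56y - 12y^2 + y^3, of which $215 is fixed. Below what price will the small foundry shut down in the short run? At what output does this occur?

$20 per unit, at y = 6

The firm shuts down when price falls below the minimum of average variable cost. AVC = VC/y = 56 - 12y + y^2.
At the minimum of AVC, MC = AVC. MC = 56 - 24y + 3y^2; setting MC = AVC gives 2y^2 - 12y = 0, so y = 6. min AVC = 20.
The firm shuts down for any P below $20.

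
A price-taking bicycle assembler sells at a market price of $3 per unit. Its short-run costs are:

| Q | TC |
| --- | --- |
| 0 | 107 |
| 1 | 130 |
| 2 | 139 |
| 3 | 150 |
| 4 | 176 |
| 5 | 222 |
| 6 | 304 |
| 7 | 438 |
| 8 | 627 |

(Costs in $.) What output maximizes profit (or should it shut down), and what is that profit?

Tabulate TR − TC: Q=0: -107; Q=1: -127; Q=2: -133; Q=3: -141; Q=4: -164; Q=5: -207; Q=6: -286; Q=7: -417; Q=8: -603.
Profit is highest at Q = 0. Equivalently, the lowest AVC in the table is 43/3 ≈ $14.33 at Q = 3, and P = $3 falls below it — price never covers variable cost, so the firm shuts down and loses only its fixed cost.

Q = 0 (shut down); profit = -$107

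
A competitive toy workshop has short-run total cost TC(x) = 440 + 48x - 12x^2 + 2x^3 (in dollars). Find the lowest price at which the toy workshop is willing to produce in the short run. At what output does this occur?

$30 per unit, at x = 3

The firm shuts down when price falls below the minimum of average variable cost. AVC = VC/x = 48 - 12x + 2x^2.
At the minimum of AVC, MC = AVC. MC = 48 - 24x + 6x^2; setting MC = AVC gives 4x^2 - 12x = 0, so x = 3. min AVC = 30.
The firm shuts down for any P below $30.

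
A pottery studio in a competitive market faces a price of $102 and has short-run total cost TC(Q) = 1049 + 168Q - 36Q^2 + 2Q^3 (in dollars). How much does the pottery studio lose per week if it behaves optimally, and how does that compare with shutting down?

Profit = -$81 at Q = 11

AVC = 168 - 36Q + 2Q^2; min AVC = $6 at Q = 9. Since P = $102 ≥ min AVC, the firm produces.
With MC = 168 - 72Q + 6Q^2, P = MC on the upward-sloping part at Q* = 11.
TR = 102·11 = 1122. TC = 1049 + 154 = 1203. Profit = 1122 − 1203 = -$81.
That loss of $81 beats the $1049 the firm would lose by shutting down; producing recovers $968 of fixed cost.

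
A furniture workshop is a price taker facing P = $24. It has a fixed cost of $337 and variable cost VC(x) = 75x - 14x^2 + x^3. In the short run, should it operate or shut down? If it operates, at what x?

From TC, MC = TC'(x) = 75 - 28x + 3x^2 and AVC = VC/x = 75 - 14x + x^2.
AVC hits its minimum where MC = AVC, at x = 7, giving min AVC = 75 - 14·7 + 7^2 = $26.
P = $24 lies below min AVC = $26; no output level covers variable cost.
Best response: produce nothing and absorb the $337 fixed cost.

Shut down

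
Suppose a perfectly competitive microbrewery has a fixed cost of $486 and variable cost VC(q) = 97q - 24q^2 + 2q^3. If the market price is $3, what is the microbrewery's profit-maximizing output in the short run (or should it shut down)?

Variable cost is VC = 97q - 24q^2 + 2q^3, so AVC = VC/q = 97 - 24q + 2q^2 and MC = dTC/dq = 97 - 48q + 6q^2.
AVC hits its minimum where MC = AVC, at q = 6, giving min AVC = 97 - 24·6 + 2·6^2 = $25.
P = $3 lies below min AVC = $25; no output level covers variable cost.
Shutting down limits the loss to fixed cost, $486.

Shut down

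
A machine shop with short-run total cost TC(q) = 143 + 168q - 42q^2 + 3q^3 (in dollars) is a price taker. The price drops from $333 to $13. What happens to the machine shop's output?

AVC = 168 - 42q + 3q^2, minimized at q = 7 where min AVC = $21. MC = 168 - 84q + 9q^2.
With P = $333 above the shutdown price, P = MC gives q = 11.
At P = $13 < min AVC = $21, price no longer covers variable cost at any output, so the firm shuts down: q = 0.

Output falls from 11 to 0 (the firm shuts down)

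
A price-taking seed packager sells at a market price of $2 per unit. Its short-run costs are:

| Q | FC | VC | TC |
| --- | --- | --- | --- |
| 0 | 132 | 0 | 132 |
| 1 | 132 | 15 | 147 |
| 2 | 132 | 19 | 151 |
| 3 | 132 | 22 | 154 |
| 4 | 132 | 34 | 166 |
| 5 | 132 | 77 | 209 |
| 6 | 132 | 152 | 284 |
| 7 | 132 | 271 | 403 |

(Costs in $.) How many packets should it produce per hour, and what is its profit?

Compute π = P·Q − TC at each output: Q=0: -132; Q=1: -145; Q=2: -147; Q=3: -148; Q=4: -158; Q=5: -199; Q=6: -272; Q=7: -389.
Profit is highest at Q = 0. Equivalently, the lowest AVC in the table is 22/3 ≈ $7.33 at Q = 3, and P = $2 falls below it — price never covers variable cost, so the firm shuts down and loses only its fixed cost.

Q = 0 (shut down); profit = -$132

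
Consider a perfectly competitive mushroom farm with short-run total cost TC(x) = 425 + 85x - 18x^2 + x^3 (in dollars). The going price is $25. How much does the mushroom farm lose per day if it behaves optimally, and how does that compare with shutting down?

AVC = 85 - 18x + x^2 has its minimum $4 at x = 9; price $25 clears that bar, so the firm operates.
MC = 85 - 36x + 3x^2. Setting P = MC and taking the root on the rising branch gives x* = 10.
TR = 25·10 = 250. TC = 425 + 50 = 475. Profit = 250 − 475 = -$225.
By producing, the firm covers all variable cost plus $200 of fixed cost; shutting down would lose the full $425.

Profit = -$225 at x = 10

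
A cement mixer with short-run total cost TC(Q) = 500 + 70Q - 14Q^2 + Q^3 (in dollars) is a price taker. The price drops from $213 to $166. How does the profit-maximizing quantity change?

MC = 70 - 28Q + 3Q^2; the shutdown threshold is min AVC = $21 (at Q = 7).
At P = $213 ≥ min AVC, set P = MC on the rising branch: Q = 13.
At P = $166 ≥ min AVC, set P = MC: Q = 12. The firm stays open but cuts output.

Output falls from 13 to 12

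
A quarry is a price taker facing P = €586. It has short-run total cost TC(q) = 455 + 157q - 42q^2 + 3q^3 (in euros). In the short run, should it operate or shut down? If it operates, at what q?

Produce at q = 13

Variable cost is VC = 157q - 42q^2 + 3q^3, so AVC = VC/q = 157 - 42q + 3q^2 and MC = dTC/dq = 157 - 84q + 9q^2.
The AVC parabola has its vertex at q = 42/6 = 7, where AVC = 157 - 42·7 + 3·7^2 = €10.
Because €586 ≥ €10, revenue can cover variable cost; the firm operates.
P = MC gives -429 - 84q + 9q^2 = 0, with roots -11/3 and 13. Take the larger (rising MC): q* = 13.
Check: AVC at q = 13 is €118 ≤ P, so revenue covers variable cost.
Profit = P·q − TC = 586·13 − 1989 = €5629.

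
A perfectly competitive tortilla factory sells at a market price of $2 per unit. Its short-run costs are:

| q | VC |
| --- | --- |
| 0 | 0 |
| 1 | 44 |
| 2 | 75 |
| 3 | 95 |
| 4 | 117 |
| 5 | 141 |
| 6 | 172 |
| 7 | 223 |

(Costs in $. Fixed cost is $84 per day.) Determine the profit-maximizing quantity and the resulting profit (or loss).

Tabulate TR − TC: q=0: -84; q=1: -126; q=2: -155; q=3: -173; q=4: -193; q=5: -215; q=6: -244; q=7: -293.
Profit is highest at q = 0. Equivalently, the lowest AVC in the table is 141/5 ≈ $28.20 at q = 5, and P = $2 falls below it — price never covers variable cost, so the firm shuts down and loses only its fixed cost.

q = 0 (shut down); profit = -$84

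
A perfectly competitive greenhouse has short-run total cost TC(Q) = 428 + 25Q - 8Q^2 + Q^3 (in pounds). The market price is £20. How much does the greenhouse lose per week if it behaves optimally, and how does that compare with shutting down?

AVC = 25 - 8Q + Q^2 has its minimum £9 at Q = 4; price £20 clears that bar, so the firm operates.
With MC = 25 - 16Q + 3Q^2, P = MC on the upward-sloping part at Q* = 5.
TR = 20·5 = 100. TC = 428 + 50 = 478. Profit = 100 − 478 = -£378.
Shutting down would mean losing the fixed cost of £428, so operating at a loss of £378 is better by £50.

Profit = -£378 at Q = 5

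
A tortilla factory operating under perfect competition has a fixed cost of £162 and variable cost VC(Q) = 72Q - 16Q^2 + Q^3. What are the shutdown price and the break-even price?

Shutdown price = min AVC. AVC = 72 - 16Q + Q^2, with vertex at Q = 8 and minimum £8.
ATC = 162/Q + 72 - 16Q + Q^2. Setting dATC/dQ = −162/Q^2 − 16 + 2Q = 0 gives Q = 9 (since 2·9^3 − 16·9^2 = 162).
min ATC = 162/9 + 72 − 16·9 + 9^2 = £27. That is the break-even price.
Between these two prices the firm operates at a loss; above £27 it earns a profit.

Shutdown price = £8; break-even price = £27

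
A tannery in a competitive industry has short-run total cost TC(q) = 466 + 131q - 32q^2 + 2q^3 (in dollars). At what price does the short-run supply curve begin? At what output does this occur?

$3 per unit, at q = 8

Short-run supply begins at min AVC. From VC = 131q - 32q^2 + 2q^3, AVC = 131 - 32q + 2q^2.
At the minimum of AVC, MC = AVC. MC = 131 - 64q + 6q^2; setting MC = AVC gives 4q^2 - 32q = 0, so q = 8. min AVC = 3.
The firm shuts down for any P below $3.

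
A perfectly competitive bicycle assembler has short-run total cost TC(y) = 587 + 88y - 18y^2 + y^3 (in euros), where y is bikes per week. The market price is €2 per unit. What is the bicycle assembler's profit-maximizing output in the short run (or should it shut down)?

Shut down

From TC, MC = TC'(y) = 88 - 36y + 3y^2 and AVC = VC/y = 88 - 18y + y^2.
AVC is minimized where dAVC/dy = -18 + 2y = 0, at y = 9; min AVC = 88 - 18·9 + 9^2 = €7.
With P < min AVC (€2 < €7), every unit sold adds to the loss.
Best response: produce nothing and absorb the €587 fixed cost.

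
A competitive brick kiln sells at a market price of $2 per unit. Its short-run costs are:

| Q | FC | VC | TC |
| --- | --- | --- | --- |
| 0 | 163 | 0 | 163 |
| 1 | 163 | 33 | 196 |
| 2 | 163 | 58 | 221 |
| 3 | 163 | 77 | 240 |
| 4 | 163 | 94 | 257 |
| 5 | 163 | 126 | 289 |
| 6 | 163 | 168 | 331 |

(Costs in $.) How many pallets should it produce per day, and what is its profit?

Q = 0 (shut down); profit = -$163

Tabulate TR − TC: Q=0: -163; Q=1: -194; Q=2: -217; Q=3: -234; Q=4: -249; Q=5: -279; Q=6: -319.
Profit is highest at Q = 0. Equivalently, the lowest AVC in the table is 94/4 ≈ $23.50 at Q = 4, and P = $2 falls below it — price never covers variable cost, so the firm shuts down and loses only its fixed cost.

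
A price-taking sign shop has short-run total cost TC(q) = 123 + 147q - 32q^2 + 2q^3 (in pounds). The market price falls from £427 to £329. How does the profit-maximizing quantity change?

AVC = 147 - 32q + 2q^2, minimized at q = 8 where min AVC = £19. MC = 147 - 64q + 6q^2.
At P = £427 ≥ min AVC, set P = MC on the rising branch: q = 14.
At P = £329 ≥ min AVC, set P = MC: q = 13. The firm stays open but cuts output.

Output falls from 14 to 13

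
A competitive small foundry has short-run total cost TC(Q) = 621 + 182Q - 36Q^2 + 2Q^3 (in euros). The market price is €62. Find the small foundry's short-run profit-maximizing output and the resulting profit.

Profit = -€221 at Q = 10

AVC = 182 - 36Q + 2Q^2 has its minimum €20 at Q = 9; price €62 clears that bar, so the firm operates.
MC = 182 - 72Q + 6Q^2. Setting P = MC and taking the root on the rising branch gives Q* = 10.
TR = 62·10 = 620. TC = 621 + 220 = 841. Profit = 620 − 841 = -€221.
Shutting down would mean losing the fixed cost of €621, so operating at a loss of €221 is better by €400.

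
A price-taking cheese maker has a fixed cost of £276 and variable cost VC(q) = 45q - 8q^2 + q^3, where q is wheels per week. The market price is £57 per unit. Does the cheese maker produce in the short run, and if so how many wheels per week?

Strip out fixed cost: VC = 45q - 8q^2 + q^3. Then AVC = 45 - 8q + q^2 and MC = 45 - 16q + 3q^2.
AVC is minimized where dAVC/dq = -8 + 2q = 0, at q = 4; min AVC = 45 - 8·4 + 4^2 = £29.
Since P = £57 ≥ min AVC = £29, price covers variable cost and the firm should produce.
Set P = MC: 57 = 45 - 16q + 3q^2 → -12 - 16q + 3q^2 = 0. The roots are q = -2/3 and q = 6; the profit-maximizing output is on the rising part of MC, so q* = 6.
Check: AVC at q = 6 is £33 ≤ P, so revenue covers variable cost.
Profit = P·q − TC = 57·6 − 474 = -£132, a loss, but smaller than the £276 fixed cost the firm would lose by shutting down.

Produce at q = 6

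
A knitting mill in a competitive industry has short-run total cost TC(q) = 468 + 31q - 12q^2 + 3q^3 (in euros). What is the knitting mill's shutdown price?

€19 per unit

Short-run supply begins at min AVC. From VC = 31q - 12q^2 + 3q^3, AVC = 31 - 12q + 3q^2.
At the minimum of AVC, MC = AVC. MC = 31 - 24q + 9q^2; setting MC = AVC gives 6q^2 - 12q = 0, so q = 2. min AVC = 19.
The firm shuts down for any P below €19.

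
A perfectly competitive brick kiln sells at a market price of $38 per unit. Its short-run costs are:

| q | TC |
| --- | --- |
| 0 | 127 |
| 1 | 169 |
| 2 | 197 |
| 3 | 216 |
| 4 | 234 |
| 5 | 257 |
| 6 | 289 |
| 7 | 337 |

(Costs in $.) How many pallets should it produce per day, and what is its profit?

Profit at each row (π = 38q − TC): q=0: -127; q=1: -131; q=2: -121; q=3: -102; q=4: -82; q=5: -67; q=6: -61; q=7: -71.
Profit is maximized at q = 6. AVC there is 162/6 = $27 ≤ P, so producing beats shutting down (which would give -$127).

q = 6; profit = -$61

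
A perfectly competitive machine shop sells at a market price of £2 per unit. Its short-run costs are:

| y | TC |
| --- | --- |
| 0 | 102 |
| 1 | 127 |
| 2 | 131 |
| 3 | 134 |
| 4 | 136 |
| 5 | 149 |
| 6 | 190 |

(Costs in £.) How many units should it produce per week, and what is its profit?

Tabulate TR − TC: y=0: -102; y=1: -125; y=2: -127; y=3: -128; y=4: -128; y=5: -139; y=6: -178.
Profit is highest at y = 0. Equivalently, the lowest AVC in the table is 34/4 ≈ £8.50 at y = 4, and P = £2 falls below it — price never covers variable cost, so the firm shuts down and loses only its fixed cost.

y = 0 (shut down); profit = -£102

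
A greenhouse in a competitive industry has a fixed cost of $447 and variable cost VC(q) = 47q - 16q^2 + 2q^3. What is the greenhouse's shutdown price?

Short-run supply begins at min AVC. From VC = 47q - 16q^2 + 2q^3, AVC = 47 - 16q + 2q^2.
At the minimum of AVC, MC = AVC. MC = 47 - 32q + 6q^2; setting MC = AVC gives 4q^2 - 16q = 0, so q = 4. min AVC = 15.
For P < $15 the firm produces nothing.

$15 per unit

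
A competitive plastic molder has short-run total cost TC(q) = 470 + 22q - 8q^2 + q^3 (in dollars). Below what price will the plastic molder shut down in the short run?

$6 per unit

The shutdown price is the minimum of AVC. VC = 22q - 8q^2 + q^3, so AVC = 22 - 8q + q^2.
dAVC/dq = -8 + 2q = 0 gives q = 4. min AVC = 22 - 8·4 + 4^2 = 6.
The firm shuts down for any P below $6.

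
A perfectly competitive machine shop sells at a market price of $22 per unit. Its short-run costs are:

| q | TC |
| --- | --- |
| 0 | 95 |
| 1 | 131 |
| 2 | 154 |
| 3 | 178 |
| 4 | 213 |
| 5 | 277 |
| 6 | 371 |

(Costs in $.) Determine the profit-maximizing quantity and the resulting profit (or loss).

q = 0 (shut down); profit = -$95

Tabulate TR − TC: q=0: -95; q=1: -109; q=2: -110; q=3: -112; q=4: -125; q=5: -167; q=6: -239.
Profit is highest at q = 0. Equivalently, the lowest AVC in the table is 83/3 ≈ $27.67 at q = 3, and P = $22 falls below it — price never covers variable cost, so the firm shuts down and loses only its fixed cost.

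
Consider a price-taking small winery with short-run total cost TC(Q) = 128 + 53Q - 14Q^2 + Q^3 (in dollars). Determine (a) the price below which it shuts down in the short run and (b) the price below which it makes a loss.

Shutdown price = $4; break-even price = $21

Shutdown price = min AVC. AVC = 53 - 14Q + Q^2, with vertex at Q = 7 and minimum $4.
ATC = 128/Q + 53 - 14Q + Q^2. Setting dATC/dQ = −128/Q^2 − 14 + 2Q = 0 gives Q = 8 (since 2·8^3 − 14·8^2 = 128).
min ATC = 128/8 + 53 − 14·8 + 8^2 = $21. That is the break-even price.
For $4 ≤ P < $21 the firm produces at a loss; below $4 it shuts down.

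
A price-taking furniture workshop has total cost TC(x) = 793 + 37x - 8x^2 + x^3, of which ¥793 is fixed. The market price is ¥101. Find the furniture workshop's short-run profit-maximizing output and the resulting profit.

AVC = 37 - 8x + x^2; min AVC = ¥21 at x = 4. Since P = ¥101 ≥ min AVC, the firm produces.
MC = 37 - 16x + 3x^2. Setting P = MC and taking the root on the rising branch gives x* = 8.
TR = 101·8 = 808. TC = 793 + 296 = 1089. Profit = 808 − 1089 = -¥281.
Shutting down would mean losing the fixed cost of ¥793, so operating at a loss of ¥281 is better by ¥512.

Profit = -¥281 at x = 8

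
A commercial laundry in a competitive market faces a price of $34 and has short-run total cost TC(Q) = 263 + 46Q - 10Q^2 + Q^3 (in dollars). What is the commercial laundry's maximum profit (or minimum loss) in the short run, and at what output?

AVC = 46 - 10Q + Q^2 has its minimum $21 at Q = 5; price $34 clears that bar, so the firm operates.
MC = 46 - 20Q + 3Q^2. Setting P = MC and taking the root on the rising branch gives Q* = 6.
TR = 34·6 = 204. TC = 263 + 132 = 395. Profit = 204 − 395 = -$191.
That loss of $191 beats the $263 the firm would lose by shutting down; producing recovers $72 of fixed cost.

Profit = -$191 at Q = 6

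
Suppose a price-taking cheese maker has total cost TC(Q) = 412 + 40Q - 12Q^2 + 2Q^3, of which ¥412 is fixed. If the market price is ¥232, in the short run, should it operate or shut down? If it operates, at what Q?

Produce at Q = 8

From TC, MC = TC'(Q) = 40 - 24Q + 6Q^2 and AVC = VC/Q = 40 - 12Q + 2Q^2.
The AVC parabola has its vertex at Q = 12/4 = 3, where AVC = 40 - 12·3 + 2·3^2 = ¥22.
Since P = ¥232 ≥ min AVC = ¥22, price covers variable cost and the firm should produce.
P = MC gives -192 - 24Q + 6Q^2 = 0, with roots -4 and 8. Take the larger (rising MC): Q* = 8.
Check: AVC at Q = 8 is ¥72 ≤ P, so revenue covers variable cost.
Profit = P·Q − TC = 232·8 − 988 = ¥868.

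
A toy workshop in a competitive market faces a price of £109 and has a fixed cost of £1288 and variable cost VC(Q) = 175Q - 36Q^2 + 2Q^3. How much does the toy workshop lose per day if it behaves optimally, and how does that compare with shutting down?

Profit = -£320 at Q = 11

AVC = 175 - 36Q + 2Q^2 has its minimum £13 at Q = 9; price £109 clears that bar, so the firm operates.
MC = 175 - 72Q + 6Q^2. Setting P = MC and taking the root on the rising branch gives Q* = 11.
TR = 109·11 = 1199. TC = 1288 + 231 = 1519. Profit = 1199 − 1519 = -£320.
Shutting down would mean losing the fixed cost of £1288, so operating at a loss of £320 is better by £968.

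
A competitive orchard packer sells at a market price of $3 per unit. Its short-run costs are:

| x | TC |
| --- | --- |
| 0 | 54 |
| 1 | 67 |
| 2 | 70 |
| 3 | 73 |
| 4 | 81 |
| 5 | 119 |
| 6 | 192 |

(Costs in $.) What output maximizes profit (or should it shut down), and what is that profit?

Profit at each row (π = 3x − TC): x=0: -54; x=1: -64; x=2: -64; x=3: -64; x=4: -69; x=5: -104; x=6: -174.
Profit is highest at x = 0. Equivalently, the lowest AVC in the table is 19/3 ≈ $6.33 at x = 3, and P = $3 falls below it — price never covers variable cost, so the firm shuts down and loses only its fixed cost.

x = 0 (shut down); profit = -$54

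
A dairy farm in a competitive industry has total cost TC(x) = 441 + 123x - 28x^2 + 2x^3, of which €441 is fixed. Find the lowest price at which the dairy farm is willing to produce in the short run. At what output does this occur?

Short-run supply begins at min AVC. From VC = 123x - 28x^2 + 2x^3, AVC = 123 - 28x + 2x^2.
At the minimum of AVC, MC = AVC. MC = 123 - 56x + 6x^2; setting MC = AVC gives 4x^2 - 28x = 0, so x = 7. min AVC = 25.
For P < €25 the firm produces nothing.

€25 per unit, at x = 7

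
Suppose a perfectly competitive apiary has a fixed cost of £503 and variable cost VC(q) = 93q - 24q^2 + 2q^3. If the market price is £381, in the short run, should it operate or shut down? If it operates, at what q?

Strip out fixed cost: VC = 93q - 24q^2 + 2q^3. Then AVC = 93 - 24q + 2q^2 and MC = 93 - 48q + 6q^2.
AVC is minimized where dAVC/dq = -24 + 4q = 0, at q = 6; min AVC = 93 - 24·6 + 2·6^2 = £21.
Since P = £381 ≥ min AVC = £21, price covers variable cost and the firm should produce.
Solving P = MC: -288 - 48q + 6q^2 = 0 ⇒ q = -4 or 12. On the upward-sloping branch, q* = 12.
Check: AVC at q = 12 is £93 ≤ P, so revenue covers variable cost.
Profit = P·q − TC = 381·12 − 1619 = £2953.

Produce at q = 12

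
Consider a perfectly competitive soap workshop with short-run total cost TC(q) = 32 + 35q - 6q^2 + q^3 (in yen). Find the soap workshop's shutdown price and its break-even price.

AVC = 35 - 6q + q^2; minimized at q = 3, giving min AVC = ¥26. That is the shutdown price.
ATC = 32/q + 35 - 6q + q^2. Setting dATC/dq = −32/q^2 − 6 + 2q = 0 gives q = 4 (since 2·4^3 − 6·4^2 = 32).
min ATC = 32/4 + 35 − 6·4 + 4^2 = ¥35. That is the break-even price.
Between these two prices the firm operates at a loss; above ¥35 it earns a profit.

Shutdown price = ¥26; break-even price = ¥35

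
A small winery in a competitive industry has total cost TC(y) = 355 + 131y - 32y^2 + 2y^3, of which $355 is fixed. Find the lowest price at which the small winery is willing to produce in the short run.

The firm shuts down when price falls below the minimum of average variable cost. AVC = VC/y = 131 - 32y + 2y^2.
At the minimum of AVC, MC = AVC. MC = 131 - 64y + 6y^2; setting MC = AVC gives 4y^2 - 32y = 0, so y = 8. min AVC = 3.
For P < $3 the firm produces nothing.

$3 per unit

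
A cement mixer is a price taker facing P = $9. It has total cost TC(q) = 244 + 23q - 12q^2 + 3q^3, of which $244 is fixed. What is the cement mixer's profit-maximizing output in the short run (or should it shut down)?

Shut down

From TC, MC = TC'(q) = 23 - 24q + 9q^2 and AVC = VC/q = 23 - 12q + 3q^2.
AVC hits its minimum where MC = AVC, at q = 2, giving min AVC = 23 - 12·2 + 3·2^2 = $11.
Since P = $9 < min AVC = $11, price fails to cover variable cost at any output.
Shutting down limits the loss to fixed cost, $244.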